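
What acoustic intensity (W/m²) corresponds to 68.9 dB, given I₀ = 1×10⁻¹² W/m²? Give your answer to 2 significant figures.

7.8e-06 W/m²

I/I₀ = 10^(68.9/10) = 7.762e+06, so I = 7.762e+06 × 10⁻¹² W/m².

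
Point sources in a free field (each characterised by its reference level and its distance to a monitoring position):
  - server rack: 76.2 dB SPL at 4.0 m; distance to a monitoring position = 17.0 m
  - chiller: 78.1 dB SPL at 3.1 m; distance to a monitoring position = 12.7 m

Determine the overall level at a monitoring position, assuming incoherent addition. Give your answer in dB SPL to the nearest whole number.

First find each source's level at the receiver (point-source: −20·log₁₀(r/r_ref)), then combine on an intensity basis.
server rack: 76.2 − 20·log₁₀(17.0/4.0) = 76.2 − 12.57 = 63.63 dB SPL.
chiller: 78.1 − 20·log₁₀(12.7/3.1) = 78.1 − 12.25 = 65.85 dB SPL.
Σ 10^(L/10) = 6.155e+06 → L_total = 10·log₁₀(6.155e+06) = 67.89 dB SPL.

68 dB SPL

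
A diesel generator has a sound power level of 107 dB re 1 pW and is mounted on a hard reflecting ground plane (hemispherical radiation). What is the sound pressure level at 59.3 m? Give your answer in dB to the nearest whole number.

The power spreads over a hemisphere of area 2π·r², so L_p = L_w − 10·log₁₀(2π·r²).
2π·r² = 2.209e+04 m², 10·log₁₀ of that is 43.443 dB.
L_p = 107 − 43.443 = 63.56 dB.

64 dB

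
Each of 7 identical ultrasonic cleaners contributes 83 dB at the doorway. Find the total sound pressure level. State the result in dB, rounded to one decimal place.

91.5 dB

N identical incoherent sources raise the level by 10·log₁₀ N.
L_total = 83 + 10·log₁₀(7) = 83 + 8.451 = 91.45 dB.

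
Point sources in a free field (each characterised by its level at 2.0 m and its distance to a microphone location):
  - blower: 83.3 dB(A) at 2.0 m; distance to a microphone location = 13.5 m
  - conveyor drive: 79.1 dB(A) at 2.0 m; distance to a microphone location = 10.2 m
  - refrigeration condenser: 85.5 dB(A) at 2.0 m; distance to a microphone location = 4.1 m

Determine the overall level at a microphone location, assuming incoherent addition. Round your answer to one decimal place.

79.6 dB(A)

First find each source's level at the receiver (point-source: −20·log₁₀(r/r_ref)), then combine on an intensity basis.
blower: 83.3 − 20·log₁₀(13.5/2.0) = 83.3 − 16.59 = 66.71 dB(A).
conveyor drive: 79.1 − 20·log₁₀(10.2/2.0) = 79.1 − 14.15 = 64.95 dB(A).
refrigeration condenser: 85.5 − 20·log₁₀(4.1/2.0) = 85.5 − 6.24 = 79.26 dB(A).
Σ 10^(L/10) = 9.225e+07 → L_total = 10·log₁₀(9.225e+07) = 79.65 dB(A).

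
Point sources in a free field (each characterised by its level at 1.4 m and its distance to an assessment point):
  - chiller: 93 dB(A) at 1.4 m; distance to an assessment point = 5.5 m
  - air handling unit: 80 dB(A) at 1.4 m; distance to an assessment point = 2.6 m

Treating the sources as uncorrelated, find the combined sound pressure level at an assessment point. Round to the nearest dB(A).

82 dB(A)

First find each source's level at the receiver (point-source: −20·log₁₀(r/r_ref)), then combine on an intensity basis.
chiller: 93 − 20·log₁₀(5.5/1.4) = 93 − 11.88 = 81.12 dB(A).
air handling unit: 80 − 20·log₁₀(2.6/1.4) = 80 − 5.38 = 74.62 dB(A).
Σ 10^(L/10) = 1.583e+08 → L_total = 10·log₁₀(1.583e+08) = 81.99 dB(A).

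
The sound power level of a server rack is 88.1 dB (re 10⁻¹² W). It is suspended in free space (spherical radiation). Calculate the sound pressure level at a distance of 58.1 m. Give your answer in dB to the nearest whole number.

42 dB

Free-field spherical radiation: L_p = L_w − 10·log₁₀(4π·r²), r = 58.1 m.
4π·r² = 4.242e+04 m², 10·log₁₀ of that is 46.276 dB.
L_p = 88.1 − 46.276 = 41.82 dB.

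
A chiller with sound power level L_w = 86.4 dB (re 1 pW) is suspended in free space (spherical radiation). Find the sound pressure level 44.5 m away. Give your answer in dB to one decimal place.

L_p = L_w − 10·log₁₀(4π·r²) with r = 44.5 m.
4π·r² = 2.488e+04 m², 10·log₁₀ of that is 43.959 dB.
L_p = 86.4 − 43.959 = 42.44 dB.

42.4 dB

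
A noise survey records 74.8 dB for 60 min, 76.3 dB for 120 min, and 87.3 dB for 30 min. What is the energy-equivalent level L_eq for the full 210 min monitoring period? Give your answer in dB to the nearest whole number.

80 dB

Weight each interval's intensity by its duration and average over T = 210 min:
Σ tᵢ·10^(Lᵢ/10) = 60·10^(74.8/10) + 120·10^(76.3/10) + 30·10^(87.3/10) = 2.304e+10.
L_eq = 10·log₁₀(2.304e+10/210) = 80.40 dB.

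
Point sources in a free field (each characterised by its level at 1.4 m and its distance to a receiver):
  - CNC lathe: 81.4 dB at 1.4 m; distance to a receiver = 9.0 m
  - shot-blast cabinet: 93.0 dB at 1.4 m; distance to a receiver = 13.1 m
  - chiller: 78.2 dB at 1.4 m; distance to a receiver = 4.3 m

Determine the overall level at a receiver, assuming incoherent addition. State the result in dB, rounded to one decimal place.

75.2 dB

Apply inverse-square spreading to bring every level to the receiver, then sum 10^(L/10).
CNC lathe: 81.4 − 20·log₁₀(9.0/1.4) = 81.4 − 16.16 = 65.24 dB.
shot-blast cabinet: 93.0 − 20·log₁₀(13.1/1.4) = 93.0 − 19.42 = 73.58 dB.
chiller: 78.2 − 20·log₁₀(4.3/1.4) = 78.2 − 9.75 = 68.45 dB.
Σ 10^(L/10) = 3.313e+07 → L_total = 10·log₁₀(3.313e+07) = 75.20 dB.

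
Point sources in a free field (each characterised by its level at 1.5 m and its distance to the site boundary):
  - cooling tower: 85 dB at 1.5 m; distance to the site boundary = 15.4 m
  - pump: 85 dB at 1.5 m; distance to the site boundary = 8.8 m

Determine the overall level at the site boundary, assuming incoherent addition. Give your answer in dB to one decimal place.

70.9 dB

First find each source's level at the receiver (point-source: −20·log₁₀(r/r_ref)), then combine on an intensity basis.
cooling tower: 85 − 20·log₁₀(15.4/1.5) = 85 − 20.23 = 64.77 dB.
pump: 85 − 20·log₁₀(8.8/1.5) = 85 − 15.37 = 69.63 dB.
Σ 10^(L/10) = 1.219e+07 → L_total = 10·log₁₀(1.219e+07) = 70.86 dB.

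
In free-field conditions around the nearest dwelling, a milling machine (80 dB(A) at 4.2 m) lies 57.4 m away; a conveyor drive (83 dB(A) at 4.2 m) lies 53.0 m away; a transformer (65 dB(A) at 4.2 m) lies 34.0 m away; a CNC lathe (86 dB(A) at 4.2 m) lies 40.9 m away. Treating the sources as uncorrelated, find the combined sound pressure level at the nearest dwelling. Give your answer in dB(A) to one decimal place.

67.8 dB(A)

Apply inverse-square spreading to bring every level to the receiver, then sum 10^(L/10).
milling machine: 80 − 20·log₁₀(57.4/4.2) = 80 − 22.71 = 57.29 dB(A).
conveyor drive: 83 − 20·log₁₀(53.0/4.2) = 83 − 22.02 = 60.98 dB(A).
transformer: 65 − 20·log₁₀(34.0/4.2) = 65 − 18.16 = 46.84 dB(A).
CNC lathe: 86 − 20·log₁₀(40.9/4.2) = 86 − 19.77 = 66.23 dB(A).
Σ 10^(L/10) = 6.035e+06 → L_total = 10·log₁₀(6.035e+06) = 67.81 dB(A).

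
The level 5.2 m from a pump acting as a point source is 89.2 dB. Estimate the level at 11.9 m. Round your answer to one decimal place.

82.0 dB

Spherical spreading from a point source gives a 20·log₁₀(r₂/r₁) drop.
L₂ = 89.2 − 20·log₁₀(11.9/5.2) = 89.2 − 7.191 = 82.01 dB.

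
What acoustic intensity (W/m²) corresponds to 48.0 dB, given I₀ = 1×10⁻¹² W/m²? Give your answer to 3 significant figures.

6.31e-08 W/m²

I/I₀ = 10^(48.0/10) = 6.31e+04, so I = 6.31e+04 × 10⁻¹² W/m².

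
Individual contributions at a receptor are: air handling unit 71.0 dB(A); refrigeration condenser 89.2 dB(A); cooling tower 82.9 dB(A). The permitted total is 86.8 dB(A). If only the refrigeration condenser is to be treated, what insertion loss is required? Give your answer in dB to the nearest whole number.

The untreated sources together contribute 10^(71.0/10) + 10^(82.9/10) = 2.076e+08, i.e. 83.17 dB(A).
To meet 86.8 dB(A) overall, the treated refrigeration condenser may contribute at most 10^(86.8/10) − 2.076e+08 = 2.711e+08, i.e. 84.33 dB(A).
Required insertion loss = 89.2 − 84.33 = 4.87 dB.

5 dB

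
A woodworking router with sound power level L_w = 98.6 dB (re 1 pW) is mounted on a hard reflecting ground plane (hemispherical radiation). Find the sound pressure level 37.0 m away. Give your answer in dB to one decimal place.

L_p = L_w − 10·log₁₀(2π·r²) with r = 37.0 m.
2π·r² = 8602 m², 10·log₁₀ of that is 39.346 dB.
L_p = 98.6 − 39.346 = 59.25 dB.

59.3 dB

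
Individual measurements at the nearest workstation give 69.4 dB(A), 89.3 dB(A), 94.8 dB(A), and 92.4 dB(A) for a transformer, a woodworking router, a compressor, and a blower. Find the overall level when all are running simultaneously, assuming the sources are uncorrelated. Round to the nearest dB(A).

Incoherent sources combine by intensity addition: L_total = 10·log₁₀(Σ 10^(L_i/10)).
Σ 10^(L/10) = 10^(69.4/10) + 10^(89.3/10) + 10^(94.8/10) + 10^(92.4/10) = 5.618e+09.
L_total = 10·log₁₀(5.618e+09) = 97.50 dB(A).

97 dB(A)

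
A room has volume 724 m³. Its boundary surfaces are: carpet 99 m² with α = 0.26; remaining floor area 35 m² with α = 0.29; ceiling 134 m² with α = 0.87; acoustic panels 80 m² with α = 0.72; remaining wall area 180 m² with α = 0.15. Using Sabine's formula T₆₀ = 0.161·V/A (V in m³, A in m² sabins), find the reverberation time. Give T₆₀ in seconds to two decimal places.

Total absorption A = 99·0.26 + 35·0.29 + 134·0.87 + 80·0.72 + 180·0.15 = 237.07 m² sabins.
T₆₀ = 0.161 × 724 / 237.07 = 0.492 s.

0.49 s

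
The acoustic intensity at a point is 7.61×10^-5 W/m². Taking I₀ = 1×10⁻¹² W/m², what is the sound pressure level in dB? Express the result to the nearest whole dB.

79 dB

I/I₀ = 7.61×10^-5/10⁻¹² = 7.61×10^7, and L = 10·log₁₀(I/I₀).
L = 10·(0.8814 + 7) = 78.81 dB.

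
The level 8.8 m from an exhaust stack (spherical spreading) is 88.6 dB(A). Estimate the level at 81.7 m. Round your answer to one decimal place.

69.2 dB(A)

Spherical spreading from a point source gives a 20·log₁₀(r₂/r₁) drop.
L₂ = 88.6 − 20·log₁₀(81.7/8.8) = 88.6 − 19.355 = 69.25 dB(A).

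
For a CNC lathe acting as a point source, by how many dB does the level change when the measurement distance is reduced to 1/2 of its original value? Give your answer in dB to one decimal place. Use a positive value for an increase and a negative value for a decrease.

+6.0 dB

Point-source spreading: ΔL = −20·log₁₀(r₂/r₁).
ΔL = −20·log₁₀(0.5) = +6.02 dB.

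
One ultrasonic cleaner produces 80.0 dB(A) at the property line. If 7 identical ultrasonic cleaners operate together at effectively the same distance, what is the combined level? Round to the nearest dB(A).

88 dB(A)

N identical incoherent sources raise the level by 10·log₁₀ N.
L_total = 80.0 + 10·log₁₀(7) = 80.0 + 8.451 = 88.45 dB(A).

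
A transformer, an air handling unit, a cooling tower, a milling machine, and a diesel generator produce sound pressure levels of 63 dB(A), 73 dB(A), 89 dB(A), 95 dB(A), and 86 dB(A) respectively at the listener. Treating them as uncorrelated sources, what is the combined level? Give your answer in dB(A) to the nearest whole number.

96 dB(A)

For uncorrelated sources the intensities add, so convert each level to linear form, sum, and take 10·log₁₀ of the total.
Σ 10^(L/10) = 10^(63/10) + 10^(73/10) + 10^(89/10) + 10^(95/10) + 10^(86/10) = 4.377e+09.
L_total = 10·log₁₀(4.377e+09) = 96.41 dB(A).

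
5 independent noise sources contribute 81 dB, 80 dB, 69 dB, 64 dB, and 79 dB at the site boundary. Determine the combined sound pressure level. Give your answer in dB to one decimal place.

85.0 dB

For uncorrelated sources the intensities add, so convert each level to linear form, sum, and take 10·log₁₀ of the total.
Σ 10^(L/10) = 10^(81/10) + 10^(80/10) + 10^(69/10) + 10^(64/10) + 10^(79/10) = 3.158e+08.
L_total = 10·log₁₀(3.158e+08) = 84.99 dB.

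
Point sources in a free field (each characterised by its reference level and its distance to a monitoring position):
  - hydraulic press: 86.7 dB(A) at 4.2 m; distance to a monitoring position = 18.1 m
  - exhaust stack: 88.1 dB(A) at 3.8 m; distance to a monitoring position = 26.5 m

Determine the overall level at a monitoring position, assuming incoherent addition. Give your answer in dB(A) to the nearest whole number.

76 dB(A)

Propagate each source to the receiver with L = L_ref − 20·log₁₀(r/r_ref), then add intensities.
hydraulic press: 86.7 − 20·log₁₀(18.1/4.2) = 86.7 − 12.69 = 74.01 dB(A).
exhaust stack: 88.1 − 20·log₁₀(26.5/3.8) = 88.1 − 16.87 = 71.23 dB(A).
Σ 10^(L/10) = 3.846e+07 → L_total = 10·log₁₀(3.846e+07) = 75.85 dB(A).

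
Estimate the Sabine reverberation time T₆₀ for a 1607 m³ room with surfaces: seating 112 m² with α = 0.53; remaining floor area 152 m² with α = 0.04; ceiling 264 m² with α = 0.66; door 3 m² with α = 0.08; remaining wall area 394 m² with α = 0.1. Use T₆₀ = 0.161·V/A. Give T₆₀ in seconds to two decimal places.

0.93 s

Total absorption A = 112·0.53 + 152·0.04 + 264·0.66 + 3·0.08 + 394·0.1 = 279.32 m² sabins.
T₆₀ = 0.161·V/A = 0.161·1607/279.32 = 0.926 s.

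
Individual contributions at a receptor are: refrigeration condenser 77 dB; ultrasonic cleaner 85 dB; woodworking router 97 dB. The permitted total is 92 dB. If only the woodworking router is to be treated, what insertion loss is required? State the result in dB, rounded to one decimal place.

Everything except the woodworking router sums to 10^(77/10) + 10^(85/10) = 3.663e+08 in linear terms, 85.64 dB.
To meet 92 dB overall, the treated woodworking router may contribute at most 10^(92/10) − 3.663e+08 = 1.219e+09, i.e. 90.86 dB.
Required insertion loss = 97 − 90.86 = 6.14 dB.

6.1 dB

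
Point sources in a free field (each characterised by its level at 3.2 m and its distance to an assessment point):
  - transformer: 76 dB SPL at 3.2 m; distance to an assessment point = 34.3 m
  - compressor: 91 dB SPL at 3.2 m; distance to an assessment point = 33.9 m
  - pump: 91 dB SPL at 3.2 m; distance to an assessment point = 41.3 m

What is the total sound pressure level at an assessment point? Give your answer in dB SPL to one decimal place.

72.8 dB SPL

First find each source's level at the receiver (point-source: −20·log₁₀(r/r_ref)), then combine on an intensity basis.
transformer: 76 − 20·log₁₀(34.3/3.2) = 76 − 20.60 = 55.40 dB SPL.
compressor: 91 − 20·log₁₀(33.9/3.2) = 91 − 20.50 = 70.50 dB SPL.
pump: 91 − 20·log₁₀(41.3/3.2) = 91 − 22.22 = 68.78 dB SPL.
Σ 10^(L/10) = 1.912e+07 → L_total = 10·log₁₀(1.912e+07) = 72.82 dB SPL.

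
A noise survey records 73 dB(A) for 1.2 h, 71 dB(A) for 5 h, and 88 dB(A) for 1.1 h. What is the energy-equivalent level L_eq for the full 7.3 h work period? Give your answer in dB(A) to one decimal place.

80.3 dB(A)

The energy average is taken in the linear domain: L_eq = 10·log₁₀[(Σ tᵢ·10^(Lᵢ/10))/T], T = 7.3 h.
Σ tᵢ·10^(Lᵢ/10) = 1.2·10^(73/10) + 5·10^(71/10) + 1.1·10^(88/10) = 7.809e+08.
L_eq = 10·log₁₀(7.809e+08/7.3) = 80.29 dB(A).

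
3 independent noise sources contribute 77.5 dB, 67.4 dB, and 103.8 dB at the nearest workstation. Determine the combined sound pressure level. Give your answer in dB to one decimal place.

103.8 dB

Incoherent sources combine by intensity addition: L_total = 10·log₁₀(Σ 10^(L_i/10)).
Σ 10^(L/10) = 10^(77.5/10) + 10^(67.4/10) + 10^(103.8/10) = 2.405e+10.
L_total = 10·log₁₀(2.405e+10) = 103.81 dB.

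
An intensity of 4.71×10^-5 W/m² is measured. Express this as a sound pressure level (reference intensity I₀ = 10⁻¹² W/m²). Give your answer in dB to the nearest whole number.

Dividing by I₀ shifts the exponent by 12: I/I₀ = 4.71×10^7.
L = 10·(0.6730 + 7) = 76.73 dB.

77 dB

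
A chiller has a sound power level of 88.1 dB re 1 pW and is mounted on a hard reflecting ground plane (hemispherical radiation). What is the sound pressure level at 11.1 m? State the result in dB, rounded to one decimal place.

The power spreads over a hemisphere of area 2π·r², so L_p = L_w − 10·log₁₀(2π·r²).
2π·r² = 774.2 m², 10·log₁₀ of that is 28.888 dB.
L_p = 88.1 − 28.888 = 59.21 dB.

59.2 dB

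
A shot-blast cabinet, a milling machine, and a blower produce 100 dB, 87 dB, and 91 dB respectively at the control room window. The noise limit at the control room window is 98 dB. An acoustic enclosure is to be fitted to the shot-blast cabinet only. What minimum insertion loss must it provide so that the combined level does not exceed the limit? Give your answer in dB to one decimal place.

3.4 dB

Fixed contribution from the other sources: Σ 10^(L/10) = 10^(87/10) + 10^(91/10) = 1.760e+09 (92.46 dB).
The limit corresponds to 10^(98/10) = 6.310e+09; subtracting the fixed part leaves 4.549e+09 for the shot-blast cabinet, i.e. 96.58 dB.
Required insertion loss = 100 − 96.58 = 3.42 dB.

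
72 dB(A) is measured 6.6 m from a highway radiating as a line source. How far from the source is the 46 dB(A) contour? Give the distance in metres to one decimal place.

2627.5 m

The 26.0 dB drop corresponds to a distance ratio of 10^(26.0/10) for a line source.
r₂ = 6.6·10^((72−46)/10) = 6.6·10^(26.0/10) = 2627.51 m.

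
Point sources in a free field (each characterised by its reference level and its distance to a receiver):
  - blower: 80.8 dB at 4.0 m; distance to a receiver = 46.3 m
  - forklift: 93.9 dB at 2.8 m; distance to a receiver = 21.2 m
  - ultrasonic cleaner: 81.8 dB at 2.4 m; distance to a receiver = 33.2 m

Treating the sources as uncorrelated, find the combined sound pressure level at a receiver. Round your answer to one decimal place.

76.5 dB

Apply inverse-square spreading to bring every level to the receiver, then sum 10^(L/10).
blower: 80.8 − 20·log₁₀(46.3/4.0) = 80.8 − 21.27 = 59.53 dB.
forklift: 93.9 − 20·log₁₀(21.2/2.8) = 93.9 − 17.58 = 76.32 dB.
ultrasonic cleaner: 81.8 − 20·log₁₀(33.2/2.4) = 81.8 − 22.82 = 58.98 dB.
Σ 10^(L/10) = 4.451e+07 → L_total = 10·log₁₀(4.451e+07) = 76.48 dB.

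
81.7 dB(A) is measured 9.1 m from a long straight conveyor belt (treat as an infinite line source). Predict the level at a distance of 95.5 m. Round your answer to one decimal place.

Cylindrical spreading from a line source gives a 10·log₁₀(r₂/r₁) drop.
L₂ = 81.7 − 10·log₁₀(95.5/9.1) = 81.7 − 10.210 = 71.49 dB(A).

71.5 dB(A)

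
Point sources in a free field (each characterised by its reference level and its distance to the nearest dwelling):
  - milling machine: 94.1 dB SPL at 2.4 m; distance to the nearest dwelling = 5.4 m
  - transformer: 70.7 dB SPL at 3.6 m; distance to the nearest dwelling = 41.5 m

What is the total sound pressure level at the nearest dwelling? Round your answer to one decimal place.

Propagate each source to the receiver with L = L_ref − 20·log₁₀(r/r_ref), then add intensities.
milling machine: 94.1 − 20·log₁₀(5.4/2.4) = 94.1 − 7.04 = 87.06 dB SPL.
transformer: 70.7 − 20·log₁₀(41.5/3.6) = 70.7 − 21.23 = 49.47 dB SPL.
Σ 10^(L/10) = 5.078e+08 → L_total = 10·log₁₀(5.078e+08) = 87.06 dB SPL.

87.1 dB SPL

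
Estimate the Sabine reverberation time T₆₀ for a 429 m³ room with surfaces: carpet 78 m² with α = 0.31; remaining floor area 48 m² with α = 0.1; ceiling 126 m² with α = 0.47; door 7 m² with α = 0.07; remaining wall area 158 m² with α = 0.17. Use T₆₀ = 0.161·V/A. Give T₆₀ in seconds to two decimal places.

Total absorption A = 78·0.31 + 48·0.1 + 126·0.47 + 7·0.07 + 158·0.17 = 115.55 m² sabins.
T₆₀ = 0.161 × 429 / 115.55 = 0.598 s.

0.60 s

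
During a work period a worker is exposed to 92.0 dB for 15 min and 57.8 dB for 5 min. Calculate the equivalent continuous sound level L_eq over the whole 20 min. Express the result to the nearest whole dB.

91 dB

Weight each interval's intensity by its duration and average over T = 20 min:
Σ tᵢ·10^(Lᵢ/10) = 15·10^(92.0/10) + 5·10^(57.8/10) = 2.378e+10.
L_eq = 10·log₁₀(2.378e+10/20) = 90.75 dB.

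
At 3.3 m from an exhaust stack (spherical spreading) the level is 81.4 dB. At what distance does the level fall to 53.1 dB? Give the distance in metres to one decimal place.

85.8 m

Point-source spreading drops the level by 20·log₁₀(r₂/r₁); inverting, r₂/r₁ = 10^(ΔL/20).
r₂ = 3.3·10^((81.4−53.1)/20) = 3.3·10^(28.3/20) = 85.81 m.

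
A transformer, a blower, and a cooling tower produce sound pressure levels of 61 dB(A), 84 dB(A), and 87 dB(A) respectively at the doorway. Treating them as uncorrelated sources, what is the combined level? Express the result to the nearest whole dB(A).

Incoherent sources combine by intensity addition: L_total = 10·log₁₀(Σ 10^(L_i/10)).
Σ 10^(L/10) = 10^(61/10) + 10^(84/10) + 10^(87/10) = 7.536e+08.
L_total = 10·log₁₀(7.536e+08) = 88.77 dB(A).

89 dB(A)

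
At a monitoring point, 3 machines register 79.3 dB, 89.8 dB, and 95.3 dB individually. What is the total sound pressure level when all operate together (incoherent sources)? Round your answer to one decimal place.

96.5 dB

Incoherent sources combine by intensity addition: L_total = 10·log₁₀(Σ 10^(L_i/10)).
Σ 10^(L/10) = 10^(79.3/10) + 10^(89.8/10) + 10^(95.3/10) = 4.429e+09.
L_total = 10·log₁₀(4.429e+09) = 96.46 dB.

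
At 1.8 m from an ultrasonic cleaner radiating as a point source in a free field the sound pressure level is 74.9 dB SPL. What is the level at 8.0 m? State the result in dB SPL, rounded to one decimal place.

Point-source attenuation: ΔL = 20·log₁₀(r₂/r₁) = 20·log₁₀(8.0/1.8) = 12.956 dB.
L₂ = 74.9 − 20·log₁₀(8.0/1.8) = 74.9 − 12.956 = 61.94 dB SPL.

61.9 dB SPL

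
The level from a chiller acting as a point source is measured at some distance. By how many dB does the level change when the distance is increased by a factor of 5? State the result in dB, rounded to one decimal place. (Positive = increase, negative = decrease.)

-14.0 dB

Point-source spreading: ΔL = −20·log₁₀(r₂/r₁).
ΔL = −20·log₁₀(5) = -13.98 dB.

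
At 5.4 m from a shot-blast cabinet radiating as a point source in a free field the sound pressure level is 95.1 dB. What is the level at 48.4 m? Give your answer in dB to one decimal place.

Point-source attenuation: ΔL = 20·log₁₀(r₂/r₁) = 20·log₁₀(48.4/5.4) = 19.049 dB.
L₂ = 95.1 − 20·log₁₀(48.4/5.4) = 95.1 − 19.049 = 76.05 dB.

76.1 dB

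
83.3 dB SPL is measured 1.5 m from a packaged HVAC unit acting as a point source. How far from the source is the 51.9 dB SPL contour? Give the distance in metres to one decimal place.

The 31.4 dB drop corresponds to a distance ratio of 10^(31.4/20) for a point source.
r₂ = 1.5·10^((83.3−51.9)/20) = 1.5·10^(31.4/20) = 55.73 m.

55.7 m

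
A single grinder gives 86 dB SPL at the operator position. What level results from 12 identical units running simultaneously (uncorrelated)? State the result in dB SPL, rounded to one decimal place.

96.8 dB SPL

N identical incoherent sources raise the level by 10·log₁₀ N.
L_total = 86 + 10·log₁₀(12) = 86 + 10.792 = 96.79 dB SPL.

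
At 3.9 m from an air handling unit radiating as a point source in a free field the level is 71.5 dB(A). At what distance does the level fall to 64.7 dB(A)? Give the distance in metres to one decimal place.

8.5 m

For a point source L₁ − L₂ = 20·log₁₀(r₂/r₁), so r₂ = r₁·10^((L₁−L₂)/20).
r₂ = 3.9·10^((71.5−64.7)/20) = 3.9·10^(6.8/20) = 8.53 m.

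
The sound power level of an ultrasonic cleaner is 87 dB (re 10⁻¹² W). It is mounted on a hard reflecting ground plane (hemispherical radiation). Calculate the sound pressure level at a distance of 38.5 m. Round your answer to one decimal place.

Free-field hemispherical radiation: L_p = L_w − 10·log₁₀(2π·r²), r = 38.5 m.
2π·r² = 9313 m², 10·log₁₀ of that is 39.691 dB.
L_p = 87 − 39.691 = 47.31 dB.

47.3 dB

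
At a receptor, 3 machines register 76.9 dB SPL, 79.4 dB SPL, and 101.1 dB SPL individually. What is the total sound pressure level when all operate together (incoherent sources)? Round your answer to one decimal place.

For uncorrelated sources the intensities add, so convert each level to linear form, sum, and take 10·log₁₀ of the total.
Σ 10^(L/10) = 10^(76.9/10) + 10^(79.4/10) + 10^(101.1/10) = 1.302e+10.
L_total = 10·log₁₀(1.302e+10) = 101.15 dB SPL.

101.1 dB SPL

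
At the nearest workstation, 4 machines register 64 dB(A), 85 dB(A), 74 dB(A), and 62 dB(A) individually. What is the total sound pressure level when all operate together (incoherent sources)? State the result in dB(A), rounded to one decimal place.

85.4 dB(A)

Incoherent sources combine by intensity addition: L_total = 10·log₁₀(Σ 10^(L_i/10)).
Σ 10^(L/10) = 10^(64/10) + 10^(85/10) + 10^(74/10) + 10^(62/10) = 3.454e+08.
L_total = 10·log₁₀(3.454e+08) = 85.38 dB(A).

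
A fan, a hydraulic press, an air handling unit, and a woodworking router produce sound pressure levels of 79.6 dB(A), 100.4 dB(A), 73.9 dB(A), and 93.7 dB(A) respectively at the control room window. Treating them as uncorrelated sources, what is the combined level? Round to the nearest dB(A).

101 dB(A)

For uncorrelated sources the intensities add, so convert each level to linear form, sum, and take 10·log₁₀ of the total.
Σ 10^(L/10) = 10^(79.6/10) + 10^(100.4/10) + 10^(73.9/10) + 10^(93.7/10) = 1.342e+10.
L_total = 10·log₁₀(1.342e+10) = 101.28 dB(A).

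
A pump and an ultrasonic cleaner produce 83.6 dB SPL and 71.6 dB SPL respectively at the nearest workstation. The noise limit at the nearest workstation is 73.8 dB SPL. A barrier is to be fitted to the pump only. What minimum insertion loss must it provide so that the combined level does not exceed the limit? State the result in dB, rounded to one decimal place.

13.8 dB

The untreated sources together contribute 10^(71.6/10) = 1.445e+07, i.e. 71.60 dB SPL.
The limit corresponds to 10^(73.8/10) = 2.399e+07; subtracting the fixed part leaves 9.534e+06 for the pump, i.e. 69.79 dB SPL.
Required insertion loss = 83.6 − 69.79 = 13.81 dB.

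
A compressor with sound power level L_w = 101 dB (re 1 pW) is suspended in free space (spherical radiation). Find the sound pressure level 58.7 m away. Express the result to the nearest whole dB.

Free-field spherical radiation: L_p = L_w − 10·log₁₀(4π·r²), r = 58.7 m.
4π·r² = 4.33e+04 m², 10·log₁₀ of that is 46.365 dB.
L_p = 101 − 46.365 = 54.64 dB.

55 dB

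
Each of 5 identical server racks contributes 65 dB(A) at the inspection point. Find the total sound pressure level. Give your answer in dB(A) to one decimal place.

With 5 equal, uncorrelated contributions the intensity is 5× that of one unit, giving a rise of 10·log₁₀ 5.
L_total = 65 + 10·log₁₀(5) = 65 + 6.990 = 71.99 dB(A).

72.0 dB(A)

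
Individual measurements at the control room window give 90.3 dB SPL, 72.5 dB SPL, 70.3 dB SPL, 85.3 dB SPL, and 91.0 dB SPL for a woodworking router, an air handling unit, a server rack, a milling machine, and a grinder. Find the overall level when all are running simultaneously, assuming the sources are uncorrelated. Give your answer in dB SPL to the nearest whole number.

94 dB SPL

For uncorrelated sources the intensities add, so convert each level to linear form, sum, and take 10·log₁₀ of the total.
Σ 10^(L/10) = 10^(90.3/10) + 10^(72.5/10) + 10^(70.3/10) + 10^(85.3/10) + 10^(91.0/10) = 2.698e+09.
L_total = 10·log₁₀(2.698e+09) = 94.31 dB SPL.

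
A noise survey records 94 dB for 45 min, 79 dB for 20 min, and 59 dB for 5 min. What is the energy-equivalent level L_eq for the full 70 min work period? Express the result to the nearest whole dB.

The energy average is taken in the linear domain: L_eq = 10·log₁₀[(Σ tᵢ·10^(Lᵢ/10))/T], T = 70 min.
Σ tᵢ·10^(Lᵢ/10) = 45·10^(94/10) + 20·10^(79/10) + 5·10^(59/10) = 1.146e+11.
L_eq = 10·log₁₀(1.146e+11/70) = 92.14 dB.

92 dB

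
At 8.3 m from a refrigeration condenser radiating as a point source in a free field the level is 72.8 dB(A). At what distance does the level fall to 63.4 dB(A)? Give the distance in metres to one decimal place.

For a point source L₁ − L₂ = 20·log₁₀(r₂/r₁), so r₂ = r₁·10^((L₁−L₂)/20).
r₂ = 8.3·10^((72.8−63.4)/20) = 8.3·10^(9.4/20) = 24.50 m.

24.5 m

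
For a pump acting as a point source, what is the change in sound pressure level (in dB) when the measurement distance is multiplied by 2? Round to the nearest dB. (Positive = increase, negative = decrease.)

-6 dB

With spherical spreading the level changes by −20·log₁₀(r₂/r₁).
ΔL = −20·log₁₀(2) = -6.02 dB.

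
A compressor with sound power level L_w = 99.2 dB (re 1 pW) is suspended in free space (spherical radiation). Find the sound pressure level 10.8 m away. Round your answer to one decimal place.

Free-field spherical radiation: L_p = L_w − 10·log₁₀(4π·r²), r = 10.8 m.
4π·r² = 1466 m², 10·log₁₀ of that is 31.661 dB.
L_p = 99.2 − 31.661 = 67.54 dB.

67.5 dB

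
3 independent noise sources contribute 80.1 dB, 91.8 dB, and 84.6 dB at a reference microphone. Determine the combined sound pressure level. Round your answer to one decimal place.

92.8 dB

Incoherent sources combine by intensity addition: L_total = 10·log₁₀(Σ 10^(L_i/10)).
Σ 10^(L/10) = 10^(80.1/10) + 10^(91.8/10) + 10^(84.6/10) = 1.904e+09.
L_total = 10·log₁₀(1.904e+09) = 92.80 dB.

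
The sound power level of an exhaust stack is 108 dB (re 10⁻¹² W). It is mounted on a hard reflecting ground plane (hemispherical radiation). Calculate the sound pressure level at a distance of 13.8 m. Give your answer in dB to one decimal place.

77.2 dB

The power spreads over a hemisphere of area 2π·r², so L_p = L_w − 10·log₁₀(2π·r²).
2π·r² = 1197 m², 10·log₁₀ of that is 30.779 dB.
L_p = 108 − 30.779 = 77.22 dB.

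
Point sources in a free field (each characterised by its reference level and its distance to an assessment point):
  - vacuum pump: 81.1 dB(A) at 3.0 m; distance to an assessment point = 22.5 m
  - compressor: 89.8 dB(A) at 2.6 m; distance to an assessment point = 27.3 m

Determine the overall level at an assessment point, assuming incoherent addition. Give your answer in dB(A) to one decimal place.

70.4 dB(A)

Propagate each source to the receiver with L = L_ref − 20·log₁₀(r/r_ref), then add intensities.
vacuum pump: 81.1 − 20·log₁₀(22.5/3.0) = 81.1 − 17.50 = 63.60 dB(A).
compressor: 89.8 − 20·log₁₀(27.3/2.6) = 89.8 − 20.42 = 69.38 dB(A).
Σ 10^(L/10) = 1.095e+07 → L_total = 10·log₁₀(1.095e+07) = 70.40 dB(A).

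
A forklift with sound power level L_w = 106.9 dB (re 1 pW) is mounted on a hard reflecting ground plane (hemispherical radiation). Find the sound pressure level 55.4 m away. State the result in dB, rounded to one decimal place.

64.0 dB

The power spreads over a hemisphere of area 2π·r², so L_p = L_w − 10·log₁₀(2π·r²).
2π·r² = 1.928e+04 m², 10·log₁₀ of that is 42.852 dB.
L_p = 106.9 − 42.852 = 64.05 dB.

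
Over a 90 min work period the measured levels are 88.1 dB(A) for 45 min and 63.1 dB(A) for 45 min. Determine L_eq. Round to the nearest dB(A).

85 dB(A)

L_eq = 10·log₁₀[(1/T)·Σ tᵢ·10^(Lᵢ/10)] with T = 90 min.
Σ tᵢ·10^(Lᵢ/10) = 45·10^(88.1/10) + 45·10^(63.1/10) = 2.915e+10.
L_eq = 10·log₁₀(2.915e+10/90) = 85.10 dB(A).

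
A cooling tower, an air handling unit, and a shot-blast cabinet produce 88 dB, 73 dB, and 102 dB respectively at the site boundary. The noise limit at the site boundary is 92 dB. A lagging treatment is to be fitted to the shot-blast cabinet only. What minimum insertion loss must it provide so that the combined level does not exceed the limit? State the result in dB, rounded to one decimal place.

12.3 dB

Everything except the shot-blast cabinet sums to 10^(88/10) + 10^(73/10) = 6.509e+08 in linear terms, 88.14 dB.
The limit corresponds to 10^(92/10) = 1.585e+09; subtracting the fixed part leaves 9.340e+08 for the shot-blast cabinet, i.e. 89.70 dB.
Required insertion loss = 102 − 89.70 = 12.30 dB.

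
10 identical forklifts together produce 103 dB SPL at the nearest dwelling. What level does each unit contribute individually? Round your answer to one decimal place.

Dividing the total intensity by 10 lowers the level by 10·log₁₀ 10 = 10.000 dB: L₁ = 103 − 10.000.

93.0 dB SPL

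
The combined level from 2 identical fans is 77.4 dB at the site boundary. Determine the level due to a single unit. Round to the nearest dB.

74 dB

2 equal contributions raise the level by 10·log₁₀ 2 = 3.010 dB, so each unit alone gives 77.4 − 3.010.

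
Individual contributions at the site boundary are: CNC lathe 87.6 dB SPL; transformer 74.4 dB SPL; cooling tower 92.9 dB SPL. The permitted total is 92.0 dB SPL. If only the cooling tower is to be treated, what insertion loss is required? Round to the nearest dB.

The untreated sources together contribute 10^(87.6/10) + 10^(74.4/10) = 6.030e+08, i.e. 87.80 dB SPL.
The limit corresponds to 10^(92.0/10) = 1.585e+09; subtracting the fixed part leaves 9.819e+08 for the cooling tower, i.e. 89.92 dB SPL.
Required insertion loss = 92.9 − 89.92 = 2.98 dB.

3 dB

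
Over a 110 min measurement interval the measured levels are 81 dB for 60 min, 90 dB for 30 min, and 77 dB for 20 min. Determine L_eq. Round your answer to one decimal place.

85.4 dB

Weight each interval's intensity by its duration and average over T = 110 min:
Σ tᵢ·10^(Lᵢ/10) = 60·10^(81/10) + 30·10^(90/10) + 20·10^(77/10) = 3.856e+10.
L_eq = 10·log₁₀(3.856e+10/110) = 85.45 dB.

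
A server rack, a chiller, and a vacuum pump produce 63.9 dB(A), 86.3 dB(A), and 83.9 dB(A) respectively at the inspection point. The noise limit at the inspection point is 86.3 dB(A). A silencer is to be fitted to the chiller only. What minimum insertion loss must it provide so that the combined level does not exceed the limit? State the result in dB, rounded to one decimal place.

3.8 dB

Fixed contribution from the other sources: Σ 10^(L/10) = 10^(63.9/10) + 10^(83.9/10) = 2.479e+08 (83.94 dB(A)).
To meet 86.3 dB(A) overall, the treated chiller may contribute at most 10^(86.3/10) − 2.479e+08 = 1.787e+08, i.e. 82.52 dB(A).
So the chiller must be reduced from 86.3 to 82.52 dB(A): IL = 3.78 dB.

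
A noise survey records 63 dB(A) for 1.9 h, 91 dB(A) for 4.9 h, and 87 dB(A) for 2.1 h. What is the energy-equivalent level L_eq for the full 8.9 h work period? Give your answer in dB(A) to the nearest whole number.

89 dB(A)

L_eq = 10·log₁₀[(1/T)·Σ tᵢ·10^(Lᵢ/10)] with T = 8.9 h.
Σ tᵢ·10^(Lᵢ/10) = 1.9·10^(63/10) + 4.9·10^(91/10) + 2.1·10^(87/10) = 7.225e+09.
L_eq = 10·log₁₀(7.225e+09/8.9) = 89.09 dB(A).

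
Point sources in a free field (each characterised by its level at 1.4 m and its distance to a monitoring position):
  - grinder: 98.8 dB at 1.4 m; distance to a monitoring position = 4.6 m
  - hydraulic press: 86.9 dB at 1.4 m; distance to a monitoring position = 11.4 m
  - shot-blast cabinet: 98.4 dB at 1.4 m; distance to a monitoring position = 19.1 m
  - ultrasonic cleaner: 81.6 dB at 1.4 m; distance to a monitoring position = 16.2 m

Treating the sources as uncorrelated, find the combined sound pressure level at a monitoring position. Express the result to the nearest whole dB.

Apply inverse-square spreading to bring every level to the receiver, then sum 10^(L/10).
grinder: 98.8 − 20·log₁₀(4.6/1.4) = 98.8 − 10.33 = 88.47 dB.
hydraulic press: 86.9 − 20·log₁₀(11.4/1.4) = 86.9 − 18.22 = 68.68 dB.
shot-blast cabinet: 98.4 − 20·log₁₀(19.1/1.4) = 98.4 − 22.70 = 75.70 dB.
ultrasonic cleaner: 81.6 − 20·log₁₀(16.2/1.4) = 81.6 − 21.27 = 60.33 dB.
Σ 10^(L/10) = 7.483e+08 → L_total = 10·log₁₀(7.483e+08) = 88.74 dB.

89 dB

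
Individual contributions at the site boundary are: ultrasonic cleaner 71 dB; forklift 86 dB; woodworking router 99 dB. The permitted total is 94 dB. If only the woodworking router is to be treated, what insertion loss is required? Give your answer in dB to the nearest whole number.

6 dB

The untreated sources together contribute 10^(71/10) + 10^(86/10) = 4.107e+08, i.e. 86.14 dB.
The limit corresponds to 10^(94/10) = 2.512e+09; subtracting the fixed part leaves 2.101e+09 for the woodworking router, i.e. 93.22 dB.
Required insertion loss = 99 − 93.22 = 5.78 dB.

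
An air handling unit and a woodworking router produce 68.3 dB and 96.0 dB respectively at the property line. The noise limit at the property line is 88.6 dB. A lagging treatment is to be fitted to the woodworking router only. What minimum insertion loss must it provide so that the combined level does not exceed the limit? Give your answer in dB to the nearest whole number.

The untreated sources together contribute 10^(68.3/10) = 6.761e+06, i.e. 68.30 dB.
To meet 88.6 dB overall, the treated woodworking router may contribute at most 10^(88.6/10) − 6.761e+06 = 7.177e+08, i.e. 88.56 dB.
So the woodworking router must be reduced from 96.0 to 88.56 dB: IL = 7.44 dB.

7 dB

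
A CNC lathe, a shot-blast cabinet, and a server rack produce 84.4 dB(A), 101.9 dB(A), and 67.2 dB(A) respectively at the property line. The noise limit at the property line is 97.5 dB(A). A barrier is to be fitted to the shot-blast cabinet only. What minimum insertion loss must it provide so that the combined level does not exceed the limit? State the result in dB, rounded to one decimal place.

Fixed contribution from the other sources: Σ 10^(L/10) = 10^(84.4/10) + 10^(67.2/10) = 2.807e+08 (84.48 dB(A)).
The limit corresponds to 10^(97.5/10) = 5.623e+09; subtracting the fixed part leaves 5.343e+09 for the shot-blast cabinet, i.e. 97.28 dB(A).
So the shot-blast cabinet must be reduced from 101.9 to 97.28 dB(A): IL = 4.62 dB.

4.6 dB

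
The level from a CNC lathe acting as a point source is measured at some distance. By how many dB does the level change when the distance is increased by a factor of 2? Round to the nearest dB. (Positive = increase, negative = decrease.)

-6 dB

With spherical spreading the level changes by −20·log₁₀(r₂/r₁).
ΔL = −20·log₁₀(2) = -6.02 dB.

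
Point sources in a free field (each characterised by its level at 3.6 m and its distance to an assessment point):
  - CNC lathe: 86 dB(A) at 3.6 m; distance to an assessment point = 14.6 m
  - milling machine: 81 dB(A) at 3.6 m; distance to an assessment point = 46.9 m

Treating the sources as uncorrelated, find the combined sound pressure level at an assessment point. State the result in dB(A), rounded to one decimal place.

74.0 dB(A)

First find each source's level at the receiver (point-source: −20·log₁₀(r/r_ref)), then combine on an intensity basis.
CNC lathe: 86 − 20·log₁₀(14.6/3.6) = 86 − 12.16 = 73.84 dB(A).
milling machine: 81 − 20·log₁₀(46.9/3.6) = 81 − 22.30 = 58.70 dB(A).
Σ 10^(L/10) = 2.495e+07 → L_total = 10·log₁₀(2.495e+07) = 73.97 dB(A).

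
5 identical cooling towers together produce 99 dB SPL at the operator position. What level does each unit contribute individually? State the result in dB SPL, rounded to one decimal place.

92.0 dB SPL

Dividing the total intensity by 5 lowers the level by 10·log₁₀ 5 = 6.990 dB: L₁ = 99 − 6.990.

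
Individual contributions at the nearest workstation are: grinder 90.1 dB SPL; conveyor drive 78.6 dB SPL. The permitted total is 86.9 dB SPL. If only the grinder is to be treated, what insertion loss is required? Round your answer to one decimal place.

3.9 dB

Fixed contribution from the other source: Σ 10^(L/10) = 10^(78.6/10) = 7.244e+07 (78.60 dB SPL).
The limit corresponds to 10^(86.9/10) = 4.898e+08; subtracting the fixed part leaves 4.173e+08 for the grinder, i.e. 86.20 dB SPL.
So the grinder must be reduced from 90.1 to 86.20 dB SPL: IL = 3.90 dB.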